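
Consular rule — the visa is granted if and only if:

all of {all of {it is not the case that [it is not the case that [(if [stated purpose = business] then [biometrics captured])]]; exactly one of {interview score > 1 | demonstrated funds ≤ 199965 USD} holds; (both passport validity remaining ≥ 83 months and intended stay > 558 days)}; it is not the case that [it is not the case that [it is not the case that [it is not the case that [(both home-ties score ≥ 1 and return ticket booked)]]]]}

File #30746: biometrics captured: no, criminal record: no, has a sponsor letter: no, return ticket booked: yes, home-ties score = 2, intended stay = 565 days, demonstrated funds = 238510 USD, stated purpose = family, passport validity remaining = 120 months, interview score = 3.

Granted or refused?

Atomic conditions:
  stated purpose = business: family == business is false
  biometrics captured: no → false
  interview score > 1: 3 > 1 is true
  demonstrated funds ≤ 199965 USD: 238510 ≤ 199965 is false
  passport validity remaining ≥ 83 months: 120 ≥ 83 is true
  intended stay > 558 days: 565 > 558 is true
  home-ties score ≥ 1: 2 ≥ 1 is true
  return ticket booked: yes → true
Combine:
[1.1.1.1] false → false (antecedent false ⇒ implication holds) = true
[1.1.1] NOT true = false
[1.1] NOT false = true
[1.2] exactly-one(true, false) = true
[1.3] true AND true = true
[1] true AND true AND true = true
[2.1.1.1.1] true AND true = true
[2.1.1.1] NOT true = false
[2.1.1] NOT false = true
[2.1] NOT true = false
[2] NOT false = true
[root] true AND true = true
Overall: true → granted

Granted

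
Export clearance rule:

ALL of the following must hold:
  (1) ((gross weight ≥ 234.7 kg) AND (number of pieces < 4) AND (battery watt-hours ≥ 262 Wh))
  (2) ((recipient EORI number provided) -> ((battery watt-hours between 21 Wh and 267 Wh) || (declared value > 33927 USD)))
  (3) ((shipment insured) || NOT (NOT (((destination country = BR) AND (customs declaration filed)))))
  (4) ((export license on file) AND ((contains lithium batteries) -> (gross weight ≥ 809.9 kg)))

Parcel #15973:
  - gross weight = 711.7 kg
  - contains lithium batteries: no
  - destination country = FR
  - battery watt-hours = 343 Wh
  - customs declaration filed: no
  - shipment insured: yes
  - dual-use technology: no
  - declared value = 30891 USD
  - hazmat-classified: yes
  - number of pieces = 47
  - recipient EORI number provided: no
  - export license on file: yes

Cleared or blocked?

Blocked

Atomic conditions:
  gross weight ≥ 234.7 kg: 711.7 ≥ 234.7 is true
  number of pieces < 4: 47 < 4 is false
  battery watt-hours ≥ 262 Wh: 343 ≥ 262 is true
  recipient EORI number provided: no → false
  battery watt-hours between 21 Wh and 267 Wh: 343 in [21, 267] is false
  declared value > 33927 USD: 30891 > 33927 is false
  shipment insured: yes → true
  destination country = BR: FR == BR is false
  customs declaration filed: no → false
  export license on file: yes → true
  contains lithium batteries: no → false
  gross weight ≥ 809.9 kg: 711.7 ≥ 809.9 is false
Combine:
[1] true AND false AND true = false
[2.2] false OR false = false
[2] false → false (antecedent false ⇒ implication holds) = true
[3.2.1.1] false AND false = false
[3.2.1] NOT false = true
[3.2] NOT true = false
[3] true OR false = true
[4.2] false → false (antecedent false ⇒ implication holds) = true
[4] true AND true = true
[root] false AND true AND true AND true = false
Overall: false → blocked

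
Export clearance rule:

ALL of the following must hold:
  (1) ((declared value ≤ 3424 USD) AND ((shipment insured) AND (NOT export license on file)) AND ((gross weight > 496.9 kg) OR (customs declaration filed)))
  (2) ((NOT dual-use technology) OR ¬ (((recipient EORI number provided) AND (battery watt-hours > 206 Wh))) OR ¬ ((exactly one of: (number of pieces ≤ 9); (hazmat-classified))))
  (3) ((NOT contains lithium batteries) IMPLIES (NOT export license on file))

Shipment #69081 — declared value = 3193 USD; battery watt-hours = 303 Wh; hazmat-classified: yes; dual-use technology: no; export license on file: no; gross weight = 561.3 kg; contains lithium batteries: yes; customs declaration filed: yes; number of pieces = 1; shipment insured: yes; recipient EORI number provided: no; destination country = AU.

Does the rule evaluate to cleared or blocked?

Cleared

Atomic conditions:
  declared value ≤ 3424 USD: 3193 ≤ 3424 is true
  shipment insured: yes → true
  NOT export license on file: no → true
  gross weight > 496.9 kg: 561.3 > 496.9 is true
  customs declaration filed: yes → true
  NOT dual-use technology: no → true
  recipient EORI number provided: no → false
  battery watt-hours > 206 Wh: 303 > 206 is true
  number of pieces ≤ 9: 1 ≤ 9 is true
  hazmat-classified: yes → true
  NOT contains lithium batteries: yes → false
Combine:
[1.2] true AND true = true
[1.3] true OR true = true
[1] true AND true AND true = true
[2.2.1] false AND true = false
[2.2] NOT false = true
[2.3.1] exactly-one(true, true) = false
[2.3] NOT false = true
[2] true OR true OR true = true
[3] false → true (antecedent false ⇒ implication holds) = true
[root] true AND true AND true = true
Overall: true → cleared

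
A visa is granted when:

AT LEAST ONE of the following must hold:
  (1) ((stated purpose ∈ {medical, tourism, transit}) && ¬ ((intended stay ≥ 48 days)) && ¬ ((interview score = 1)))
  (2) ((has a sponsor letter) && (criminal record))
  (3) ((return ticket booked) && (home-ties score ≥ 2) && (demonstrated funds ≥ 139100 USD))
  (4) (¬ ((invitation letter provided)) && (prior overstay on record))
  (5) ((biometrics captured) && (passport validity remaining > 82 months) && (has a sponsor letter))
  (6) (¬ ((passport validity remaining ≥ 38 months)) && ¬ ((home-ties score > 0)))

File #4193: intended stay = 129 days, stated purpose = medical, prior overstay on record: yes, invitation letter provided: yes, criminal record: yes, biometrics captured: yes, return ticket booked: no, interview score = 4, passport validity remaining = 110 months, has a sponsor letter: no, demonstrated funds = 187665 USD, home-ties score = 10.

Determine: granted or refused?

Refused

Atomic conditions:
  stated purpose ∈ {medical, tourism, transit}: medical is in the set → true
  intended stay ≥ 48 days: 129 ≥ 48 is true
  interview score = 1: 4 == 1 is false
  has a sponsor letter: no → false
  criminal record: yes → true
  return ticket booked: no → false
  home-ties score ≥ 2: 10 ≥ 2 is true
  demonstrated funds ≥ 139100 USD: 187665 ≥ 139100 is true
  invitation letter provided: yes → true
  prior overstay on record: yes → true
  biometrics captured: yes → true
  passport validity remaining > 82 months: 110 > 82 is true
  passport validity remaining ≥ 38 months: 110 ≥ 38 is true
  home-ties score > 0: 10 > 0 is true
Combine:
[1.2] NOT true = false
[1.3] NOT false = true
[1] true AND false AND true = false
[2] false AND true = false
[3] false AND true AND true = false
[4.1] NOT true = false
[4] false AND true = false
[5] true AND true AND false = false
[6.1] NOT true = false
[6.2] NOT true = false
[6] false AND false = false
[root] false OR false OR false OR false OR false OR false = false
Overall: false → refused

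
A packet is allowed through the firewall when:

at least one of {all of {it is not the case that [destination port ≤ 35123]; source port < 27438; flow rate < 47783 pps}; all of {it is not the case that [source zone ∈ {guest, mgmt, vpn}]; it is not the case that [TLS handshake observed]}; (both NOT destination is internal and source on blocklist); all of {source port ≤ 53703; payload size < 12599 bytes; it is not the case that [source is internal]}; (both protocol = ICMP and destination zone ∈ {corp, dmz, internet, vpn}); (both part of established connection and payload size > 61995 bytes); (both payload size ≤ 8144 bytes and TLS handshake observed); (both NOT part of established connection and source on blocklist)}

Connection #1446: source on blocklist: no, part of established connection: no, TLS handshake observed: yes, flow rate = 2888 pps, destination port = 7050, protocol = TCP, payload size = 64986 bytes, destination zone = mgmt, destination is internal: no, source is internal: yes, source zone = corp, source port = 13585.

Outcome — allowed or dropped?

Dropped

Atomic conditions:
  destination port ≤ 35123: 7050 ≤ 35123 is true
  source port < 27438: 13585 < 27438 is true
  flow rate < 47783 pps: 2888 < 47783 is true
  source zone ∈ {guest, mgmt, vpn}: corp is not in the set → false
  TLS handshake observed: yes → true
  NOT destination is internal: no → true
  source on blocklist: no → false
  source port ≤ 53703: 13585 ≤ 53703 is true
  payload size < 12599 bytes: 64986 < 12599 is false
  source is internal: yes → true
  protocol = ICMP: TCP == ICMP is false
  destination zone ∈ {corp, dmz, internet, vpn}: mgmt is not in the set → false
  part of established connection: no → false
  payload size > 61995 bytes: 64986 > 61995 is true
  payload size ≤ 8144 bytes: 64986 ≤ 8144 is false
  NOT part of established connection: no → true
Combine:
[1.1] NOT true = false
[1] false AND true AND true = false
[2.1] NOT false = true
[2.2] NOT true = false
[2] true AND false = false
[3] true AND false = false
[4.3] NOT true = false
[4] true AND false AND false = false
[5] false AND false = false
[6] false AND true = false
[7] false AND true = false
[8] true AND false = false
[root] false OR false OR false OR false OR false OR false OR false OR false = false
Overall: false → dropped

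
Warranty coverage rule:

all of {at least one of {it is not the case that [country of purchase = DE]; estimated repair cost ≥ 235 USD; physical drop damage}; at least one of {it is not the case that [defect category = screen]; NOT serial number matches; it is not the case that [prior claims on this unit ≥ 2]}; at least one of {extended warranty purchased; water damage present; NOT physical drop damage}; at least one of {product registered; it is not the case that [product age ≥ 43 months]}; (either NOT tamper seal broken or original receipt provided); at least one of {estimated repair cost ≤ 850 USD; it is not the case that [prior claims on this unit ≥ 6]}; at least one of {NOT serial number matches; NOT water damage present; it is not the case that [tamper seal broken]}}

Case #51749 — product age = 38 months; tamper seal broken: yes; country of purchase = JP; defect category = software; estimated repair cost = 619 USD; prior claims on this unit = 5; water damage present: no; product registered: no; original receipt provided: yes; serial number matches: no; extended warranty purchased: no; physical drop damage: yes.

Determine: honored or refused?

Refused

Atomic conditions:
  country of purchase = DE: JP == DE is false
  estimated repair cost ≥ 235 USD: 619 ≥ 235 is true
  physical drop damage: yes → true
  defect category = screen: software == screen is false
  NOT serial number matches: no → true
  prior claims on this unit ≥ 2: 5 ≥ 2 is true
  extended warranty purchased: no → false
  water damage present: no → false
  NOT physical drop damage: yes → false
  product registered: no → false
  product age ≥ 43 months: 38 ≥ 43 is false
  NOT tamper seal broken: yes → false
  original receipt provided: yes → true
  estimated repair cost ≤ 850 USD: 619 ≤ 850 is true
  prior claims on this unit ≥ 6: 5 ≥ 6 is false
  NOT water damage present: no → true
  tamper seal broken: yes → true
Combine:
[1.1] NOT false = true
[1] true OR true OR true = true
[2.1] NOT false = true
[2.3] NOT true = false
[2] true OR true OR false = true
[3] false OR false OR false = false
[4.2] NOT false = true
[4] false OR true = true
[5] false OR true = true
[6.2] NOT false = true
[6] true OR true = true
[7.3] NOT true = false
[7] true OR true OR false = true
[root] true AND true AND false AND true AND true AND true AND true = false
Overall: false → refused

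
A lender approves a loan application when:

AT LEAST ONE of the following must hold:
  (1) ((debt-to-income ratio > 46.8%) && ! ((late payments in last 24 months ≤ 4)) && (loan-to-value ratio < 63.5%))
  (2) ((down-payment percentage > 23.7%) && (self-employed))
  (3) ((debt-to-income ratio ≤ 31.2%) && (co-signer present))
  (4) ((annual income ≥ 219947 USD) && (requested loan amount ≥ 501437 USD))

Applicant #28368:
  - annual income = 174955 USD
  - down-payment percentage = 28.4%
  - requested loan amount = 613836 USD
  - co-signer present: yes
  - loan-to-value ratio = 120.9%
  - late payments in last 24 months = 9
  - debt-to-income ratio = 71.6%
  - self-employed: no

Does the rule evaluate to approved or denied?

Denied

Atomic conditions:
  debt-to-income ratio > 46.8%: 71.6 > 46.8 is true
  late payments in last 24 months ≤ 4: 9 ≤ 4 is false
  loan-to-value ratio < 63.5%: 120.9 < 63.5 is false
  down-payment percentage > 23.7%: 28.4 > 23.7 is true
  self-employed: no → false
  debt-to-income ratio ≤ 31.2%: 71.6 ≤ 31.2 is false
  co-signer present: yes → true
  annual income ≥ 219947 USD: 174955 ≥ 219947 is false
  requested loan amount ≥ 501437 USD: 613836 ≥ 501437 is true
Combine:
[1.2] NOT false = true
[1] true AND true AND false = false
[2] true AND false = false
[3] false AND true = false
[4] false AND true = false
[root] false OR false OR false OR false = false
Overall: false → denied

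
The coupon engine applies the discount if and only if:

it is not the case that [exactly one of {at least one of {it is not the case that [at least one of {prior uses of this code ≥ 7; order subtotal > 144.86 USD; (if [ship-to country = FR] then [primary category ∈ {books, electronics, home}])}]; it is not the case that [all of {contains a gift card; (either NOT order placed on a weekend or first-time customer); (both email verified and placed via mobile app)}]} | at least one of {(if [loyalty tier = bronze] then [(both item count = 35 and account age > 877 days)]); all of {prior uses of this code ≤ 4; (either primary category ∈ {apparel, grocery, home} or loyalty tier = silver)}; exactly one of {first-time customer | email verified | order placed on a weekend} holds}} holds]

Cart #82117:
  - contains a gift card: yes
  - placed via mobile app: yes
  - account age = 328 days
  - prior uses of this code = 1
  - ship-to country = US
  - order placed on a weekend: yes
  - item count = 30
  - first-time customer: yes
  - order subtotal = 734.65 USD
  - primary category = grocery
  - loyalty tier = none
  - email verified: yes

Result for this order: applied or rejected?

Atomic conditions:
  prior uses of this code ≥ 7: 1 ≥ 7 is false
  order subtotal > 144.86 USD: 734.65 > 144.86 is true
  ship-to country = FR: US == FR is false
  primary category ∈ {books, electronics, home}: grocery is not in the set → false
  contains a gift card: yes → true
  NOT order placed on a weekend: yes → false
  first-time customer: yes → true
  email verified: yes → true
  placed via mobile app: yes → true
  loyalty tier = bronze: none == bronze is false
  item count = 35: 30 == 35 is false
  account age > 877 days: 328 > 877 is false
  prior uses of this code ≤ 4: 1 ≤ 4 is true
  primary category ∈ {apparel, grocery, home}: grocery is in the set → true
  loyalty tier = silver: none == silver is false
  order placed on a weekend: yes → true
Combine:
[1.1.1.1.3] false → false (antecedent false ⇒ implication holds) = true
[1.1.1.1] false OR true OR true = true
[1.1.1] NOT true = false
[1.1.2.1.2] false OR true = true
[1.1.2.1.3] true AND true = true
[1.1.2.1] true AND true AND true = true
[1.1.2] NOT true = false
[1.1] false OR false = false
[1.2.1.2] false AND false = false
[1.2.1] false → false (antecedent false ⇒ implication holds) = true
[1.2.2.2] true OR false = true
[1.2.2] true AND true = true
[1.2.3] exactly-one(true, true, true) = false
[1.2] true OR true OR false = true
[1] exactly-one(false, true) = true
[root] NOT true = false
Overall: false → rejected

Rejected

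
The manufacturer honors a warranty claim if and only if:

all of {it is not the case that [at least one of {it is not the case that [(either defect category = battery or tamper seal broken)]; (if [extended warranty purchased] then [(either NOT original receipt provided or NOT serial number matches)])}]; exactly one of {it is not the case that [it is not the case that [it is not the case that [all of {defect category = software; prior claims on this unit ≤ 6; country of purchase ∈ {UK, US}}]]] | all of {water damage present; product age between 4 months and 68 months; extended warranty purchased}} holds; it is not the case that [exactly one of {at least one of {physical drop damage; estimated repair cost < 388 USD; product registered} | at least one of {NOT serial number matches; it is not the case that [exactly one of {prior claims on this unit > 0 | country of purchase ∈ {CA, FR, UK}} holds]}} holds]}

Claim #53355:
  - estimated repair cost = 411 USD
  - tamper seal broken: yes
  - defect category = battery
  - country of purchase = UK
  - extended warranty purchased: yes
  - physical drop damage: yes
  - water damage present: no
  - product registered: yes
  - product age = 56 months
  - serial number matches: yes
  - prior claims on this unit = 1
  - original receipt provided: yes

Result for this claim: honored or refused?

Atomic conditions:
  defect category = battery: battery == battery is true
  tamper seal broken: yes → true
  extended warranty purchased: yes → true
  NOT original receipt provided: yes → false
  NOT serial number matches: yes → false
  defect category = software: battery == software is false
  prior claims on this unit ≤ 6: 1 ≤ 6 is true
  country of purchase ∈ {UK, US}: UK is in the set → true
  water damage present: no → false
  product age between 4 months and 68 months: 56 in [4, 68] is true
  physical drop damage: yes → true
  estimated repair cost < 388 USD: 411 < 388 is false
  product registered: yes → true
  prior claims on this unit > 0: 1 > 0 is true
  country of purchase ∈ {CA, FR, UK}: UK is in the set → true
Combine:
[1.1.1.1] true OR true = true
[1.1.1] NOT true = false
[1.1.2.2] false OR false = false
[1.1.2] true → false = false
[1.1] false OR false = false
[1] NOT false = true
[2.1.1.1.1] false AND true AND true = false
[2.1.1.1] NOT false = true
[2.1.1] NOT true = false
[2.1] NOT false = true
[2.2] false AND true AND true = false
[2] exactly-one(true, false) = true
[3.1.1] true OR false OR true = true
[3.1.2.2.1] exactly-one(true, true) = false
[3.1.2.2] NOT false = true
[3.1.2] false OR true = true
[3.1] exactly-one(true, true) = false
[3] NOT false = true
[root] true AND true AND true = true
Overall: true → honored

Honored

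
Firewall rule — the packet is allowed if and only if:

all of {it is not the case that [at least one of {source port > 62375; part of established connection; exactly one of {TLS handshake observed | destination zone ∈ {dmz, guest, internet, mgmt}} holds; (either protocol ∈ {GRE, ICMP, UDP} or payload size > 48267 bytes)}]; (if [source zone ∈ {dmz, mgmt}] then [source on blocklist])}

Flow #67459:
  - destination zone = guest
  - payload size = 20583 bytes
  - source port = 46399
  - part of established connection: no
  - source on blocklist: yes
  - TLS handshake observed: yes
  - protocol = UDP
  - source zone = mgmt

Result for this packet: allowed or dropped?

Dropped

Atomic conditions:
  source port > 62375: 46399 > 62375 is false
  part of established connection: no → false
  TLS handshake observed: yes → true
  destination zone ∈ {dmz, guest, internet, mgmt}: guest is in the set → true
  protocol ∈ {GRE, ICMP, UDP}: UDP is in the set → true
  payload size > 48267 bytes: 20583 > 48267 is false
  source zone ∈ {dmz, mgmt}: mgmt is in the set → true
  source on blocklist: yes → true
Combine:
[1.1.3] exactly-one(true, true) = false
[1.1.4] true OR false = true
[1.1] false OR false OR false OR true = true
[1] NOT true = false
[2] true → true = true
[root] false AND true = false
Overall: false → dropped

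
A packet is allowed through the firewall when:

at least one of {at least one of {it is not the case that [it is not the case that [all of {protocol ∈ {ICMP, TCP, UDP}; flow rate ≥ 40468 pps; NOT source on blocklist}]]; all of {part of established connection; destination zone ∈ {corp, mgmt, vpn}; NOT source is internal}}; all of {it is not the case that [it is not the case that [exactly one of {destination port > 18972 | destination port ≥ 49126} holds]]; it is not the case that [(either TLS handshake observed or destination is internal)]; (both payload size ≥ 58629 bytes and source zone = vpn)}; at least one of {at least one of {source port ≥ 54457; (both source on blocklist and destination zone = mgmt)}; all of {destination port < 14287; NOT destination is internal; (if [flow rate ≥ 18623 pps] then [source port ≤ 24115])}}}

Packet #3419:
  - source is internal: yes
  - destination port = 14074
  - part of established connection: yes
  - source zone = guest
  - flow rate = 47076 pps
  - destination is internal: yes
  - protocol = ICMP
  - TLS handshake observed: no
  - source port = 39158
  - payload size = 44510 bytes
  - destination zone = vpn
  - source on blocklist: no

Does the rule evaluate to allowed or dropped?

Allowed

Atomic conditions:
  protocol ∈ {ICMP, TCP, UDP}: ICMP is in the set → true
  flow rate ≥ 40468 pps: 47076 ≥ 40468 is true
  NOT source on blocklist: no → true
  part of established connection: yes → true
  destination zone ∈ {corp, mgmt, vpn}: vpn is in the set → true
  NOT source is internal: yes → false
  destination port > 18972: 14074 > 18972 is false
  destination port ≥ 49126: 14074 ≥ 49126 is false
  TLS handshake observed: no → false
  destination is internal: yes → true
  payload size ≥ 58629 bytes: 44510 ≥ 58629 is false
  source zone = vpn: guest == vpn is false
  source port ≥ 54457: 39158 ≥ 54457 is false
  source on blocklist: no → false
  destination zone = mgmt: vpn == mgmt is false
  destination port < 14287: 14074 < 14287 is true
  NOT destination is internal: yes → false
  flow rate ≥ 18623 pps: 47076 ≥ 18623 is true
  source port ≤ 24115: 39158 ≤ 24115 is false
Combine:
[1.1.1.1] true AND true AND true = true
[1.1.1] NOT true = false
[1.1] NOT false = true
[1.2] true AND true AND false = false
[1] true OR false = true
[2.1.1.1] exactly-one(false, false) = false
[2.1.1] NOT false = true
[2.1] NOT true = false
[2.2.1] false OR true = true
[2.2] NOT true = false
[2.3] false AND false = false
[2] false AND false AND false = false
[3.1.2] false AND false = false
[3.1] false OR false = false
[3.2.3] true → false = false
[3.2] true AND false AND false = false
[3] false OR false = false
[root] true OR false OR false = true
Overall: true → allowed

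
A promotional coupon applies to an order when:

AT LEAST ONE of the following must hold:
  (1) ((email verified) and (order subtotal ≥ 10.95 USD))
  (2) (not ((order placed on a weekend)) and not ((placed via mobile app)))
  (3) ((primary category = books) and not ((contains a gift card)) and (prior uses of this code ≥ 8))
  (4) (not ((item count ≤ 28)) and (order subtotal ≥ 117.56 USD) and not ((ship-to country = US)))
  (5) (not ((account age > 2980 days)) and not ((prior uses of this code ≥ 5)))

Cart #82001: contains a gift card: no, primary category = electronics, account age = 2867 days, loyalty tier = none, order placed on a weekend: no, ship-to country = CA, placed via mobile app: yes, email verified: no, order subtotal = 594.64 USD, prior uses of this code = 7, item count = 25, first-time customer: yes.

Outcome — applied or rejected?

Rejected

Atomic conditions:
  email verified: no → false
  order subtotal ≥ 10.95 USD: 594.64 ≥ 10.95 is true
  order placed on a weekend: no → false
  placed via mobile app: yes → true
  primary category = books: electronics == books is false
  contains a gift card: no → false
  prior uses of this code ≥ 8: 7 ≥ 8 is false
  item count ≤ 28: 25 ≤ 28 is true
  order subtotal ≥ 117.56 USD: 594.64 ≥ 117.56 is true
  ship-to country = US: CA == US is false
  account age > 2980 days: 2867 > 2980 is false
  prior uses of this code ≥ 5: 7 ≥ 5 is true
Combine:
[1] false AND true = false
[2.1] NOT false = true
[2.2] NOT true = false
[2] true AND false = false
[3.2] NOT false = true
[3] false AND true AND false = false
[4.1] NOT true = false
[4.3] NOT false = true
[4] false AND true AND true = false
[5.1] NOT false = true
[5.2] NOT true = false
[5] true AND false = false
[root] false OR false OR false OR false OR false = false
Overall: false → rejected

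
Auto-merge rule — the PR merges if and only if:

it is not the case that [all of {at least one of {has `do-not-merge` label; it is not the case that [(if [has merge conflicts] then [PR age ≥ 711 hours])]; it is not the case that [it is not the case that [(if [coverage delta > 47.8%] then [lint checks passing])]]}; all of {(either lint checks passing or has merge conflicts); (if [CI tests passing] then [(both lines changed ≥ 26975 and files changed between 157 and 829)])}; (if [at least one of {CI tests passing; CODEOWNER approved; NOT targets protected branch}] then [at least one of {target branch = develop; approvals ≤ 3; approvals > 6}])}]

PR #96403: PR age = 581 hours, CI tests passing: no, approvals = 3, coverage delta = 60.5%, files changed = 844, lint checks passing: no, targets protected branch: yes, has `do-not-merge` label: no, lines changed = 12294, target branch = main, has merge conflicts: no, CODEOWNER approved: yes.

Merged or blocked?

Merged

Atomic conditions:
  has `do-not-merge` label: no → false
  has merge conflicts: no → false
  PR age ≥ 711 hours: 581 ≥ 711 is false
  coverage delta > 47.8%: 60.5 > 47.8 is true
  lint checks passing: no → false
  CI tests passing: no → false
  lines changed ≥ 26975: 12294 ≥ 26975 is false
  files changed between 157 and 829: 844 in [157, 829] is false
  CODEOWNER approved: yes → true
  NOT targets protected branch: yes → false
  target branch = develop: main == develop is false
  approvals ≤ 3: 3 ≤ 3 is true
  approvals > 6: 3 > 6 is false
Combine:
[1.1.2.1] false → false (antecedent false ⇒ implication holds) = true
[1.1.2] NOT true = false
[1.1.3.1.1] true → false = false
[1.1.3.1] NOT false = true
[1.1.3] NOT true = false
[1.1] false OR false OR false = false
[1.2.1] false OR false = false
[1.2.2.2] false AND false = false
[1.2.2] false → false (antecedent false ⇒ implication holds) = true
[1.2] false AND true = false
[1.3.1] false OR true OR false = true
[1.3.2] false OR true OR false = true
[1.3] true → true = true
[1] false AND false AND true = false
[root] NOT false = true
Overall: true → merged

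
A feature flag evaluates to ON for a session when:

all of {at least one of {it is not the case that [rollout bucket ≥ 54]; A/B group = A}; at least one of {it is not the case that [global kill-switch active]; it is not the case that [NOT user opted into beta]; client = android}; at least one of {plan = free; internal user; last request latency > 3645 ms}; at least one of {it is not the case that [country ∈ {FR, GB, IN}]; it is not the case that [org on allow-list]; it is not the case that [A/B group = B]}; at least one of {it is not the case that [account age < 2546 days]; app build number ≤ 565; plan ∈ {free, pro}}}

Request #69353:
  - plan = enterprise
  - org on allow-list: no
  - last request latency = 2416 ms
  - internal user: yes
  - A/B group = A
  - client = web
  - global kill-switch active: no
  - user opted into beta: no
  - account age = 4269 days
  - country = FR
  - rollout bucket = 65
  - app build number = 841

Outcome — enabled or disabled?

Enabled

Atomic conditions:
  rollout bucket ≥ 54: 65 ≥ 54 is true
  A/B group = A: A == A is true
  global kill-switch active: no → false
  NOT user opted into beta: no → true
  client = android: web == android is false
  plan = free: enterprise == free is false
  internal user: yes → true
  last request latency > 3645 ms: 2416 > 3645 is false
  country ∈ {FR, GB, IN}: FR is in the set → true
  org on allow-list: no → false
  A/B group = B: A == B is false
  account age < 2546 days: 4269 < 2546 is false
  app build number ≤ 565: 841 ≤ 565 is false
  plan ∈ {free, pro}: enterprise is not in the set → false
Combine:
[1.1] NOT true = false
[1] false OR true = true
[2.1] NOT false = true
[2.2] NOT true = false
[2] true OR false OR false = true
[3] false OR true OR false = true
[4.1] NOT true = false
[4.2] NOT false = true
[4.3] NOT false = true
[4] false OR true OR true = true
[5.1] NOT false = true
[5] true OR false OR false = true
[root] true AND true AND true AND true AND true = true
Overall: true → enabled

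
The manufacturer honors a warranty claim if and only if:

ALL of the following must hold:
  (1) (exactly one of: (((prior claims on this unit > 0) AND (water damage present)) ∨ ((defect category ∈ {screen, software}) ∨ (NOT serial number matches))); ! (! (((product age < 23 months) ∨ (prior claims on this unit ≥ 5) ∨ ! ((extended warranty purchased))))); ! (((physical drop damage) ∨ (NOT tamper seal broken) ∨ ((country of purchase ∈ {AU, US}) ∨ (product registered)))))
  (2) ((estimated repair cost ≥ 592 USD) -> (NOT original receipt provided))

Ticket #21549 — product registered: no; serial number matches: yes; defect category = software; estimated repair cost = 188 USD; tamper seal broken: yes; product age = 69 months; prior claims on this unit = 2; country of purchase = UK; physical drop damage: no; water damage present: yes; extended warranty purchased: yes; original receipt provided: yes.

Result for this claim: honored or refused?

Refused

Atomic conditions:
  prior claims on this unit > 0: 2 > 0 is true
  water damage present: yes → true
  defect category ∈ {screen, software}: software is in the set → true
  NOT serial number matches: yes → false
  product age < 23 months: 69 < 23 is false
  prior claims on this unit ≥ 5: 2 ≥ 5 is false
  extended warranty purchased: yes → true
  physical drop damage: no → false
  NOT tamper seal broken: yes → false
  country of purchase ∈ {AU, US}: UK is not in the set → false
  product registered: no → false
  estimated repair cost ≥ 592 USD: 188 ≥ 592 is false
  NOT original receipt provided: yes → false
Combine:
[1.1.1] true AND true = true
[1.1.2] true OR false = true
[1.1] true OR true = true
[1.2.1.1.3] NOT true = false
[1.2.1.1] false OR false OR false = false
[1.2.1] NOT false = true
[1.2] NOT true = false
[1.3.1.3] false OR false = false
[1.3.1] false OR false OR false = false
[1.3] NOT false = true
[1] exactly-one(true, false, true) = false
[2] false → false (antecedent false ⇒ implication holds) = true
[root] false AND true = false
Overall: false → refused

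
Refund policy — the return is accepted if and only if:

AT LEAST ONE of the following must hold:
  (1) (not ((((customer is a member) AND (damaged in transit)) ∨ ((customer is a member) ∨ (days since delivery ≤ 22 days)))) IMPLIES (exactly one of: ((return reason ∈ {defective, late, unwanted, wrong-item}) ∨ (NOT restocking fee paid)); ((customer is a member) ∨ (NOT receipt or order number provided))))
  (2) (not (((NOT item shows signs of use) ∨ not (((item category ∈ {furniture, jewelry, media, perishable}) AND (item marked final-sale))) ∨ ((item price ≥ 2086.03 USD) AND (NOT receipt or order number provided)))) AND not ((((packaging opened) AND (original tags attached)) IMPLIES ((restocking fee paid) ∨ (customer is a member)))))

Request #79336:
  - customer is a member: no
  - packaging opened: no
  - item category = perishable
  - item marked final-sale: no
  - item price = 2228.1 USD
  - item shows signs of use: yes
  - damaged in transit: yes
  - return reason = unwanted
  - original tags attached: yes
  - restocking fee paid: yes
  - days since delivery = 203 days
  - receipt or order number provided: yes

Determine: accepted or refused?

Atomic conditions:
  customer is a member: no → false
  damaged in transit: yes → true
  days since delivery ≤ 22 days: 203 ≤ 22 is false
  return reason ∈ {defective, late, unwanted, wrong-item}: unwanted is in the set → true
  NOT restocking fee paid: yes → false
  NOT receipt or order number provided: yes → false
  NOT item shows signs of use: yes → false
  item category ∈ {furniture, jewelry, media, perishable}: perishable is in the set → true
  item marked final-sale: no → false
  item price ≥ 2086.03 USD: 2228.1 ≥ 2086.03 is true
  packaging opened: no → false
  original tags attached: yes → true
  restocking fee paid: yes → true
Combine:
[1.1.1.1] false AND true = false
[1.1.1.2] false OR false = false
[1.1.1] false OR false = false
[1.1] NOT false = true
[1.2.1] true OR false = true
[1.2.2] false OR false = false
[1.2] exactly-one(true, false) = true
[1] true → true = true
[2.1.1.2.1] true AND false = false
[2.1.1.2] NOT false = true
[2.1.1.3] true AND false = false
[2.1.1] false OR true OR false = true
[2.1] NOT true = false
[2.2.1.1] false AND true = false
[2.2.1.2] true OR false = true
[2.2.1] false → true (antecedent false ⇒ implication holds) = true
[2.2] NOT true = false
[2] false AND false = false
[root] true OR false = true
Overall: true → accepted

Accepted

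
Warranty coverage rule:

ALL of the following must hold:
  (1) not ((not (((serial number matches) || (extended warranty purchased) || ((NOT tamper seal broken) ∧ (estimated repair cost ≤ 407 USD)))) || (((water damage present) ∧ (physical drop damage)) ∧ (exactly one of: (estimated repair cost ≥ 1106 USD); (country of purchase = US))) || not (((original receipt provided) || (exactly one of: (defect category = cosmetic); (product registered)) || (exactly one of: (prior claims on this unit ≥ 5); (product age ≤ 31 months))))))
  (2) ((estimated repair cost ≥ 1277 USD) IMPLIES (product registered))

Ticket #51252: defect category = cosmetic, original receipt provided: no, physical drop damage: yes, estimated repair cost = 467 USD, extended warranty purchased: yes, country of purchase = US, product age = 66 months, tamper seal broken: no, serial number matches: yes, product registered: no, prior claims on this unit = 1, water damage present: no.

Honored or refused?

Atomic conditions:
  serial number matches: yes → true
  extended warranty purchased: yes → true
  NOT tamper seal broken: no → true
  estimated repair cost ≤ 407 USD: 467 ≤ 407 is false
  water damage present: no → false
  physical drop damage: yes → true
  estimated repair cost ≥ 1106 USD: 467 ≥ 1106 is false
  country of purchase = US: US == US is true
  original receipt provided: no → false
  defect category = cosmetic: cosmetic == cosmetic is true
  product registered: no → false
  prior claims on this unit ≥ 5: 1 ≥ 5 is false
  product age ≤ 31 months: 66 ≤ 31 is false
  estimated repair cost ≥ 1277 USD: 467 ≥ 1277 is false
Combine:
[1.1.1.1.3] true AND false = false
[1.1.1.1] true OR true OR false = true
[1.1.1] NOT true = false
[1.1.2.1] false AND true = false
[1.1.2.2] exactly-one(false, true) = true
[1.1.2] false AND true = false
[1.1.3.1.2] exactly-one(true, false) = true
[1.1.3.1.3] exactly-one(false, false) = false
[1.1.3.1] false OR true OR false = true
[1.1.3] NOT true = false
[1.1] false OR false OR false = false
[1] NOT false = true
[2] false → false (antecedent false ⇒ implication holds) = true
[root] true AND true = true
Overall: true → honored

Honored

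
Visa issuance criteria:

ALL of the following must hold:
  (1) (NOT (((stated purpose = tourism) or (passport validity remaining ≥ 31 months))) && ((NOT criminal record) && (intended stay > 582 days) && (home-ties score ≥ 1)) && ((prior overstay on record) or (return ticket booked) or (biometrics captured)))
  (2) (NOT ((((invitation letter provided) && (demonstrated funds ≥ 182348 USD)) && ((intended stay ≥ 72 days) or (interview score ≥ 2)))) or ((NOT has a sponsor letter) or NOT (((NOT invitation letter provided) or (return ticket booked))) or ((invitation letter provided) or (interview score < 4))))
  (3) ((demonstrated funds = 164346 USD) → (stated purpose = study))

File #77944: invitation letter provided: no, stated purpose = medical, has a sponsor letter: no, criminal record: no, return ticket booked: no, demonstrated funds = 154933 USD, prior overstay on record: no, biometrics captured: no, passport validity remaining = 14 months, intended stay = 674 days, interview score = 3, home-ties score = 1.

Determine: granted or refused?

Atomic conditions:
  stated purpose = tourism: medical == tourism is false
  passport validity remaining ≥ 31 months: 14 ≥ 31 is false
  NOT criminal record: no → true
  intended stay > 582 days: 674 > 582 is true
  home-ties score ≥ 1: 1 ≥ 1 is true
  prior overstay on record: no → false
  return ticket booked: no → false
  biometrics captured: no → false
  invitation letter provided: no → false
  demonstrated funds ≥ 182348 USD: 154933 ≥ 182348 is false
  intended stay ≥ 72 days: 674 ≥ 72 is true
  interview score ≥ 2: 3 ≥ 2 is true
  NOT has a sponsor letter: no → true
  NOT invitation letter provided: no → true
  interview score < 4: 3 < 4 is true
  demonstrated funds = 164346 USD: 154933 == 164346 is false
  stated purpose = study: medical == study is false
Combine:
[1.1.1] false OR false = false
[1.1] NOT false = true
[1.2] true AND true AND true = true
[1.3] false OR false OR false = false
[1] true AND true AND false = false
[2.1.1.1] false AND false = false
[2.1.1.2] true OR true = true
[2.1.1] false AND true = false
[2.1] NOT false = true
[2.2.2.1] true OR false = true
[2.2.2] NOT true = false
[2.2.3] false OR true = true
[2.2] true OR false OR true = true
[2] true OR true = true
[3] false → false (antecedent false ⇒ implication holds) = true
[root] false AND true AND true = false
Overall: false → refused

Refused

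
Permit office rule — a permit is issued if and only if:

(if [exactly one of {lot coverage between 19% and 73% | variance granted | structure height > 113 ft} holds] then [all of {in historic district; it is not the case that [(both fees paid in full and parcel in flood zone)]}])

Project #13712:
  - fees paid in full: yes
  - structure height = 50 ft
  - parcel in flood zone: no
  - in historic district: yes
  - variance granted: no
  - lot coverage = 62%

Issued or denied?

Atomic conditions:
  lot coverage between 19% and 73%: 62 in [19, 73] is true
  variance granted: no → false
  structure height > 113 ft: 50 > 113 is false
  in historic district: yes → true
  fees paid in full: yes → true
  parcel in flood zone: no → false
Combine:
[1] exactly-one(true, false, false) = true
[2.2.1] true AND false = false
[2.2] NOT false = true
[2] true AND true = true
[root] true → true = true
Overall: true → issued

Issued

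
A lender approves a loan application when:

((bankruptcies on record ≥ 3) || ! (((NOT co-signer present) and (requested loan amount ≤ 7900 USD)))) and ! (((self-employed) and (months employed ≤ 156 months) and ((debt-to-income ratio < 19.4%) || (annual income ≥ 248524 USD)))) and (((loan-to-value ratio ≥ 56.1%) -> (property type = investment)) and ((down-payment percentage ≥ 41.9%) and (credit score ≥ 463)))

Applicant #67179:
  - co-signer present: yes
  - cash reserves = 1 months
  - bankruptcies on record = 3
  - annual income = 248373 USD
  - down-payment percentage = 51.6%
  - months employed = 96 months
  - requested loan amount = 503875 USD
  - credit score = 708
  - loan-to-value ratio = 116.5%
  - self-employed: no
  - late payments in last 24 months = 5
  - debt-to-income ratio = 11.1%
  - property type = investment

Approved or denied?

Atomic conditions:
  bankruptcies on record ≥ 3: 3 ≥ 3 is true
  NOT co-signer present: yes → false
  requested loan amount ≤ 7900 USD: 503875 ≤ 7900 is false
  self-employed: no → false
  months employed ≤ 156 months: 96 ≤ 156 is true
  debt-to-income ratio < 19.4%: 11.1 < 19.4 is true
  annual income ≥ 248524 USD: 248373 ≥ 248524 is false
  loan-to-value ratio ≥ 56.1%: 116.5 ≥ 56.1 is true
  property type = investment: investment == investment is true
  down-payment percentage ≥ 41.9%: 51.6 ≥ 41.9 is true
  credit score ≥ 463: 708 ≥ 463 is true
Combine:
[1.2.1] false AND false = false
[1.2] NOT false = true
[1] true OR true = true
[2.1.3] true OR false = true
[2.1] false AND true AND true = false
[2] NOT false = true
[3.1] true → true = true
[3.2] true AND true = true
[3] true AND true = true
[root] true AND true AND true = true
Overall: true → approved

Approved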